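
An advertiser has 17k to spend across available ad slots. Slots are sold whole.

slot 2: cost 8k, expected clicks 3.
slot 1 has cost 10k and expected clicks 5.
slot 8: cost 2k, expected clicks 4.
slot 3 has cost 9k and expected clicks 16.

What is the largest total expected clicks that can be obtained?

20

This is a 0-1 knapsack instance.
Take slot 8 and slot 3: cost 2 + 9 = 11 ≤ 17, expected clicks 4 + 16 = 20.
No other feasible combination does better.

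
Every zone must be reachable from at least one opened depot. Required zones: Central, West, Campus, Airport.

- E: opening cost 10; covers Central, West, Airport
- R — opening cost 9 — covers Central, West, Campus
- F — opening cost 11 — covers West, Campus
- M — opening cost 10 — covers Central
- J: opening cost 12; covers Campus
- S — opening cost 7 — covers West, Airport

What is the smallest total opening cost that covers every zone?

Choose R and S: together they cover Central, West, Campus, Airport — every zone.
Total opening cost: 9 + 7 = 16.
No cover costs less than 16.

16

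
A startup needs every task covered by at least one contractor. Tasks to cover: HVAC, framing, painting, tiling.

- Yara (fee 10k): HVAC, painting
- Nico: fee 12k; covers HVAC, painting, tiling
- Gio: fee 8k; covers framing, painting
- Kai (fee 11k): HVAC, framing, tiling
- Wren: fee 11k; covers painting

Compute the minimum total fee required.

19

Choose Gio and Kai: together they cover HVAC, framing, painting, tiling — every task.
Total fee: 8 + 11 = 19.
No cover costs less than 19.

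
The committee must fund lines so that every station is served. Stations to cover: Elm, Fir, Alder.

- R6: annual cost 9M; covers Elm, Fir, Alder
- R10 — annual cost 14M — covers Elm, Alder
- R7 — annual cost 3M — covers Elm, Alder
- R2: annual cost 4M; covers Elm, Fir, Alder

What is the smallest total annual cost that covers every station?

R2 alone covers Elm, Fir, Alder — every station.
Total annual cost: 4.
No cover costs less than 4.

4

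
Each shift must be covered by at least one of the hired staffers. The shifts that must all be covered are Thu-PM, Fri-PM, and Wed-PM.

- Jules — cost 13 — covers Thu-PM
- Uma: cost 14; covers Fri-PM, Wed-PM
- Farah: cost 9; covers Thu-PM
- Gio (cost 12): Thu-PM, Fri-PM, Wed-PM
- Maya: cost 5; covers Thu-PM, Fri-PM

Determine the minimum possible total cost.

Gio alone covers Thu-PM, Fri-PM, Wed-PM — every shift.
Total cost: 12.

12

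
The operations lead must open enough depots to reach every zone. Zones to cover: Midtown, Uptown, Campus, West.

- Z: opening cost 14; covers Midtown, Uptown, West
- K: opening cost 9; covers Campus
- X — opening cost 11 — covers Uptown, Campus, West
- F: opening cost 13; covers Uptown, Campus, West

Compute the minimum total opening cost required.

The greedy cost-per-new-zone heuristic would pick X and Z for 25, but a cheaper cover exists.
Choose Z and K: together they cover Midtown, Uptown, Campus, West — every zone.
Total opening cost: 14 + 9 = 23.
No cover costs less than 23.

23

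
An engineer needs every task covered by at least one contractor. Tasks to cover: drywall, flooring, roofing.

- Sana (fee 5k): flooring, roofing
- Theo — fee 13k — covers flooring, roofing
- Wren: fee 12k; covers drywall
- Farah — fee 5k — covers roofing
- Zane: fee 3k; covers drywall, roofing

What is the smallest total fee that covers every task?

Choose Sana and Zane: together they cover drywall, flooring, roofing — every task.
Total fee: 5 + 3 = 8.
No cover costs less than 8.

8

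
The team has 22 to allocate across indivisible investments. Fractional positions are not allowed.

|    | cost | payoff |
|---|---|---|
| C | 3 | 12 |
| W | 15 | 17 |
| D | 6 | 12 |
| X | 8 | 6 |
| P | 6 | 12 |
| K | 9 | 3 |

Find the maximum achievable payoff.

C + D + X: cost 3 + 6 + 8 = 17 ≤ 22, payoff 12 + 12 + 6 = 30.
C + D + P: cost 3 + 6 + 6 = 15 ≤ 22, payoff 12 + 12 + 12 = 36.
C + X + P: cost 3 + 8 + 6 = 17 ≤ 22, payoff 12 + 6 + 12 = 30.
Best is C, D, and P with total payoff 36.

36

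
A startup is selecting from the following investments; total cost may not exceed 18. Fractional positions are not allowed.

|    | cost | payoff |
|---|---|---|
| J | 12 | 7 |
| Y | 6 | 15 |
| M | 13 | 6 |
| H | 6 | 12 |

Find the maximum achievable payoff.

27

Take Y and H: cost 6 + 6 = 12 ≤ 18, payoff 15 + 12 = 27.
No other feasible combination does better.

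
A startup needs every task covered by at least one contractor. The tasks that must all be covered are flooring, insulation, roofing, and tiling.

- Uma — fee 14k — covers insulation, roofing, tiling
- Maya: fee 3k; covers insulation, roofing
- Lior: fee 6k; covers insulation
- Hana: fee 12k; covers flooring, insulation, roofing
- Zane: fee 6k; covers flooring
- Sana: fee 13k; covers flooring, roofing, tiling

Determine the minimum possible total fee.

This is an integer covering problem.
Choose Maya and Sana: together they cover flooring, insulation, roofing, tiling — every task.
Total fee: 3 + 13 = 16.

16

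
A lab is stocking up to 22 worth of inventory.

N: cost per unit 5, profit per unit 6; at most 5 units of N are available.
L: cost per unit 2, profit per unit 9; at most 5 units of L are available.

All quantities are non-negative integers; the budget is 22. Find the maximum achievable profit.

57

L has the best ratio (9/2); taking only L gives at most 5×9 = 45 (stopped by the supply cap of 5).
Mixing does better — 2×N and 5×L: cost 20 ≤ 22, profit 2·6 + 5·9 = 57.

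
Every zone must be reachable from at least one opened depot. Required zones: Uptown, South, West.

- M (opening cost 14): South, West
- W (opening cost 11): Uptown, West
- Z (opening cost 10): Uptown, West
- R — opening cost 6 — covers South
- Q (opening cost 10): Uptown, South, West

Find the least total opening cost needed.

Q alone covers Uptown, South, West — every zone.
Total opening cost: 10.
No cover costs less than 10.

10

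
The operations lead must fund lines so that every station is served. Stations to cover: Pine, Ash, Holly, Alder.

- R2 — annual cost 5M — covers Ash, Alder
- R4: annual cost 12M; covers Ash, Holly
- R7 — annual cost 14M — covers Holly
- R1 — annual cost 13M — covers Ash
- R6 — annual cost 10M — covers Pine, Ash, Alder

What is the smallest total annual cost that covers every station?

22

This is an integer covering problem.
Choose R4 and R6: together they cover Pine, Ash, Holly, Alder — every station.
Total annual cost: 12 + 10 = 22.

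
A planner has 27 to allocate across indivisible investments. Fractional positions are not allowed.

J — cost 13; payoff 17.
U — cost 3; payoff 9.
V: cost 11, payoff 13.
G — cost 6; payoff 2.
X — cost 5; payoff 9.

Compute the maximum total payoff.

Allowing fractional choices, the relaxed optimum would be about 42.1, but investments are indivisible.
J + U + G + X: cost 13 + 3 + 6 + 5 = 27 ≤ 27, payoff 17 + 9 + 2 + 9 = 37.
J + U + V: cost 13 + 3 + 11 = 27 ≤ 27, payoff 17 + 9 + 13 = 39.
Best is J, U, and V with total payoff 39.

39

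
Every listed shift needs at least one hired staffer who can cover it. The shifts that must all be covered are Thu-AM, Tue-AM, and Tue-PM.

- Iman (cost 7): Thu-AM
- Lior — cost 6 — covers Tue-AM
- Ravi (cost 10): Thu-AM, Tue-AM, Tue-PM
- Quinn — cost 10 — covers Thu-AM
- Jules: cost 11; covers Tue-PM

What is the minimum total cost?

Ravi alone covers Thu-AM, Tue-AM, Tue-PM — every shift.
Total cost: 10.

10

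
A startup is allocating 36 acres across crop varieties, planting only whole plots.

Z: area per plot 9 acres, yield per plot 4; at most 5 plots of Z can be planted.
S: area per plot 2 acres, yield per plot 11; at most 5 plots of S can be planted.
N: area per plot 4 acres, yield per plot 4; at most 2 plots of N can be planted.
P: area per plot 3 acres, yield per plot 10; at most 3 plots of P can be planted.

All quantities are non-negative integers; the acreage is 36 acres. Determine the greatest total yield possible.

1×Z, 5×S, 2×N, and 3×P: area 36 ≤ 36, yield 1·4 + 5·11 + 2·4 + 3·10 = 97.
5×S, 2×N, and 3×P: area 27 ≤ 36, yield 5·11 + 2·4 + 3·10 = 93.
Best is 97.

97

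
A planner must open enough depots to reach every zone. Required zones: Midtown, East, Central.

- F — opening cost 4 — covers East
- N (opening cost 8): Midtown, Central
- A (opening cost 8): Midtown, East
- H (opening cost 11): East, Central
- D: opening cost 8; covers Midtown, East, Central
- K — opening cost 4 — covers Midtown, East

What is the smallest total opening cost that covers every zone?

The greedy cost-per-new-zone heuristic would pick K and N for 12, but a cheaper cover exists.
D alone covers Midtown, East, Central — every zone.
Total opening cost: 8.
No cover costs less than 8.

8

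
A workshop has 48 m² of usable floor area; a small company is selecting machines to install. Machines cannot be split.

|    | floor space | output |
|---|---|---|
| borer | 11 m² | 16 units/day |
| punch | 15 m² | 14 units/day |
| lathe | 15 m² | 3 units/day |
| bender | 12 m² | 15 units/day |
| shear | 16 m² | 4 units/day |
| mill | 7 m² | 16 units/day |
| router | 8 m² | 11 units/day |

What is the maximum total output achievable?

61

This is a 0-1 knapsack instance.
Take borer, punch, bender, and mill: floor space 11 + 15 + 12 + 7 = 45 ≤ 48, output 16 + 14 + 15 + 16 = 61.
No other feasible combination does better.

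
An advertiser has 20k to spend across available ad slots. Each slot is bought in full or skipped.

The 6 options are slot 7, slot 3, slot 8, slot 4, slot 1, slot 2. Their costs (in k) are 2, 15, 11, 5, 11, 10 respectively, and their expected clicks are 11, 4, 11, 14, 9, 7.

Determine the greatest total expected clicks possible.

36

This is a 0-1 knapsack instance.
Take slot 7, slot 8, and slot 4: cost 2 + 11 + 5 = 18 ≤ 20, expected clicks 11 + 11 + 14 = 36.
No other feasible combination does better.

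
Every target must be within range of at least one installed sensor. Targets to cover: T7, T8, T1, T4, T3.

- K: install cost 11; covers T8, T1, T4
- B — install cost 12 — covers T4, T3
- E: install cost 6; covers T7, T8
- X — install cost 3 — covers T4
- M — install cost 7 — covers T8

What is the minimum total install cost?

29

The greedy cost-per-new-target heuristic would pick E, X, K, and B for 32, but a cheaper cover exists.
Choose K, B, and E: together they cover T7, T8, T1, T4, T3 — every target.
Total install cost: 11 + 12 + 6 = 29.
No cover costs less than 29.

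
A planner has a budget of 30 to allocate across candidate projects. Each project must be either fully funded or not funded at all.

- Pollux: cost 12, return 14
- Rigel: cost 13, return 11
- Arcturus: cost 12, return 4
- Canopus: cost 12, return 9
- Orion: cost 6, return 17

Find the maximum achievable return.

40

This is an integer program with binary decision variables.
Take Pollux, Canopus, and Orion: cost 12 + 12 + 6 = 30 ≤ 30, return 14 + 9 + 17 = 40.
No other feasible combination does better.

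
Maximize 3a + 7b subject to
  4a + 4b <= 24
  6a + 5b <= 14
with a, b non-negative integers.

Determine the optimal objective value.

14

Relaxing integrality, the LP optimum is 19.60 at (a,b) = (0, 2.8), which is not an integer point.
(a,b)=(0,2): 4·0+4·2=8≤24, 6·0+5·2=10≤14, objective 14.
(a,b)=(1,1): 4·1+4·1=8≤24, 6·1+5·1=11≤14, objective 10.
(a,b)=(0,1): 4·0+4·1=4≤24, 6·0+5·1=5≤14, objective 7.
The best lattice point is (0,2), giving 14.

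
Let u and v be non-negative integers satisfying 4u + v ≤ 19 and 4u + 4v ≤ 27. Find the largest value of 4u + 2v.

Relaxing integrality, the LP optimum is 21.67 at (u,v) = (4.08, 2.67), which is not an integer point.
(u,v)=(4,2) is feasible, giving 20.
(u,v)=(3,3) is feasible, giving 18.
Maximum is 20 at (u,v)=(4,2).

20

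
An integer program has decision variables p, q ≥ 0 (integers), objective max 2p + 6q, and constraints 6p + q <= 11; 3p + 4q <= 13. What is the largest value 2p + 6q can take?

Relaxing integrality, the LP optimum is 19.50 at (p,q) = (0, 3.25), which is not an integer point.
(p,q)=(0,3): 6·0+1·3=3≤11, 3·0+4·3=12≤13, objective 18.
(p,q)=(1,2): 6·1+1·2=8≤11, 3·1+4·2=11≤13, objective 14.
(p,q)=(0,2): 6·0+1·2=2≤11, 3·0+4·2=8≤13, objective 12.
Maximum is 18 at (p,q)=(0,3).

18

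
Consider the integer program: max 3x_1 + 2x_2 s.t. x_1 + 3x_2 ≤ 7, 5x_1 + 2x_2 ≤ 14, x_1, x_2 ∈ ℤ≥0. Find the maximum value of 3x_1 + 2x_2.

8

(x_1,x_2)=(2,1): 1·2+3·1=5≤7, 5·2+2·1=12≤14, objective 8.
(x_1,x_2)=(1,2): 1·1+3·2=7≤7, 5·1+2·2=9≤14, objective 7.
(x_1,x_2)=(2,0): 1·2+3·0=2≤7, 5·2+2·0=10≤14, objective 6.
(x_1,x_2)=(1,1): 1·1+3·1=4≤7, 5·1+2·1=7≤14, objective 5.
Maximum is 8 at (x_1,x_2)=(2,1).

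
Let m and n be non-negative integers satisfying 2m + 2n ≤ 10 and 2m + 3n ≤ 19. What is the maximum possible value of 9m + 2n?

45

(m,n)=(5,0): 2·5+2·0=10≤10, 2·5+3·0=10≤19, objective 45.
(m,n)=(4,1): 2·4+2·1=10≤10, 2·4+3·1=11≤19, objective 38.
(m,n)=(4,0): 2·4+2·0=8≤10, 2·4+3·0=8≤19, objective 36.
No feasible integer point exceeds 45.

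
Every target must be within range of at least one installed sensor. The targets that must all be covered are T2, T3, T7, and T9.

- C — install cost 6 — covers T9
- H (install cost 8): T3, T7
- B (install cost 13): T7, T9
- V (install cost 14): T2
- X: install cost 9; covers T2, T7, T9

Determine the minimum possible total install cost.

Choose H and X: together they cover T2, T3, T7, T9 — every target.
Total install cost: 8 + 9 = 17.
No cover costs less than 17.

17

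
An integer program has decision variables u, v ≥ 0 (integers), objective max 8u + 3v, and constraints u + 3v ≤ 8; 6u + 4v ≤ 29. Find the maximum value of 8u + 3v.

(u,v)=(4,1): 1·4+3·1=7≤8, 6·4+4·1=28≤29, objective 35.
(u,v)=(4,0): 1·4+3·0=4≤8, 6·4+4·0=24≤29, objective 32.
(u,v)=(3,1): 1·3+3·1=6≤8, 6·3+4·1=22≤29, objective 27.
(u,v)=(3,0): 1·3+3·0=3≤8, 6·3+4·0=18≤29, objective 24.
Maximum is 35 at (u,v)=(4,1).

35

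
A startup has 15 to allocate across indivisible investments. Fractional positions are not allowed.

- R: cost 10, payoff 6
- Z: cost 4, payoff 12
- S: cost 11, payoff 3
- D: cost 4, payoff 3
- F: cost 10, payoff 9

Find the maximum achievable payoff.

Allowing fractional choices, the relaxed optimum would be about 21.8, but investments are indivisible.
Z + F: cost 4 + 10 = 14 ≤ 15, payoff 12 + 9 = 21.
Z + D: cost 4 + 4 = 8 ≤ 15, payoff 12 + 3 = 15.
R + Z: cost 10 + 4 = 14 ≤ 15, payoff 6 + 12 = 18.
Best is Z and F with total payoff 21.

21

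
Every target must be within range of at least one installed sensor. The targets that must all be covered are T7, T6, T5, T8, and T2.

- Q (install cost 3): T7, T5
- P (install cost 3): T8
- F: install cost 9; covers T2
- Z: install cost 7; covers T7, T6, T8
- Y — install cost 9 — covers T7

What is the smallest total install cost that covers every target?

Choose Q, F, and Z: together they cover T7, T6, T5, T8, T2 — every target.
Total install cost: 3 + 9 + 7 = 19.

19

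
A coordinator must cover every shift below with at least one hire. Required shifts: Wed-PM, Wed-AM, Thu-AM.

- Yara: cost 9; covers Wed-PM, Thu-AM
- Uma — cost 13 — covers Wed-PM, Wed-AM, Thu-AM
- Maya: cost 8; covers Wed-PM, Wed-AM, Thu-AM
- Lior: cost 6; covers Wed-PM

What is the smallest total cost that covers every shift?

8

Maya alone covers Wed-PM, Wed-AM, Thu-AM — every shift.
Total cost: 8.
No cover costs less than 8.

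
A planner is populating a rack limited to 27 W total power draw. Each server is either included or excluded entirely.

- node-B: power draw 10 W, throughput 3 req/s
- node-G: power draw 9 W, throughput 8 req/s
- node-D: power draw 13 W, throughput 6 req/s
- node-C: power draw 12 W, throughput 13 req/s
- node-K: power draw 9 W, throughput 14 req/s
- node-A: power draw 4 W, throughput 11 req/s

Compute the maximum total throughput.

38

Treat it as a binary knapsack problem.
Take node-C, node-K, and node-A: power draw 12 + 9 + 4 = 25 ≤ 27, throughput 13 + 14 + 11 = 38.
No other feasible combination does better.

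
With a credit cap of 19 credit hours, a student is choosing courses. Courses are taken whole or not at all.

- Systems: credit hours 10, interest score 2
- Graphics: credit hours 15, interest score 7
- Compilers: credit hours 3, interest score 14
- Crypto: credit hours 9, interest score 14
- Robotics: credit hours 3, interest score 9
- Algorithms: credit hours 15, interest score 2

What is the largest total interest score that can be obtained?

37

Allowing fractional choices, the relaxed optimum would be about 38.9, but courses are indivisible.
Systems + Compilers + Robotics: credit hours 10 + 3 + 3 = 16 ≤ 19, interest score 2 + 14 + 9 = 25.
Compilers + Crypto: credit hours 3 + 9 = 12 ≤ 19, interest score 14 + 14 = 28.
Compilers + Crypto + Robotics: credit hours 3 + 9 + 3 = 15 ≤ 19, interest score 14 + 14 + 9 = 37.
Best is Compilers, Crypto, and Robotics with total interest score 37.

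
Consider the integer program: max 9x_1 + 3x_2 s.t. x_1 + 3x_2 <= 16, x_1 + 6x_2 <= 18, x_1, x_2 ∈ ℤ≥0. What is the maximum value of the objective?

(x_1,x_2)=(16,0) is feasible, giving 144.
(x_1,x_2)=(15,0) is feasible, giving 135.
The best lattice point is (16,0), giving 144.

144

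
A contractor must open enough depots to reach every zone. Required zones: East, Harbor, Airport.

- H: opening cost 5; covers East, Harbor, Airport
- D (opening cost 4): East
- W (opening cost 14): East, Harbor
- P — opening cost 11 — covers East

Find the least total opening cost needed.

H alone covers East, Harbor, Airport — every zone.
Total opening cost: 5.

5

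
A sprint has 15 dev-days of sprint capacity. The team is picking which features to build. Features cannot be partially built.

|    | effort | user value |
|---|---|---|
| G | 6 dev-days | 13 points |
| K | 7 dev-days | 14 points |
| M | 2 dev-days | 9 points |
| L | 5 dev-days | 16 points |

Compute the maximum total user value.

39

Allowing fractional choices, the relaxed optimum would be about 42.0, but features are indivisible.
K + M + L: effort 7 + 2 + 5 = 14 ≤ 15, user value 14 + 9 + 16 = 39.
G + M + L: effort 6 + 2 + 5 = 13 ≤ 15, user value 13 + 9 + 16 = 38.
Best is K, M, and L with total user value 39.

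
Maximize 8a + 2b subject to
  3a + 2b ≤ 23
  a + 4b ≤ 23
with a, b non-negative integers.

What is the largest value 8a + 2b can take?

58

(a,b)=(7,1): 3·7+2·1=23≤23, 1·7+4·1=11≤23, objective 58.
(a,b)=(7,0): 3·7+2·0=21≤23, 1·7+4·0=7≤23, objective 56.
(a,b)=(6,2): 3·6+2·2=22≤23, 1·6+4·2=14≤23, objective 52.
No feasible integer point exceeds 58.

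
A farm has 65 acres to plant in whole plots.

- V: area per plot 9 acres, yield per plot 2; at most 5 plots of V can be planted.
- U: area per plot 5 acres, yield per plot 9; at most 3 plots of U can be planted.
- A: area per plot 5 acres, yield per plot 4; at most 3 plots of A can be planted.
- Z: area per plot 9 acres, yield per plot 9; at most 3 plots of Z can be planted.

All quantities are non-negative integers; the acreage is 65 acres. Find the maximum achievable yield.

This is a bounded integer knapsack.
U has the best ratio (9/5); taking only U gives at most 3×9 = 27 (stopped by the supply cap of 3).
Mixing does better — 3×U, 3×A, and 3×Z: area 57 ≤ 65, yield 3·9 + 3·4 + 3·9 = 66.

66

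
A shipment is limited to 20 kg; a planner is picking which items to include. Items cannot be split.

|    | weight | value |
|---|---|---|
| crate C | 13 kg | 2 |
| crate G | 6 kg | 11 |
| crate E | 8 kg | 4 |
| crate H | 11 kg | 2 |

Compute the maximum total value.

15

Treat it as a binary knapsack problem.
Allowing fractional choices, the relaxed optimum would be about 16.1, but items are indivisible.
crate G + crate E: weight 6 + 8 = 14 ≤ 20, value 11 + 4 = 15.
crate G + crate H: weight 6 + 11 = 17 ≤ 20, value 11 + 2 = 13.
crate C + crate G: weight 13 + 6 = 19 ≤ 20, value 2 + 11 = 13.
Best is crate G and crate E with total value 15.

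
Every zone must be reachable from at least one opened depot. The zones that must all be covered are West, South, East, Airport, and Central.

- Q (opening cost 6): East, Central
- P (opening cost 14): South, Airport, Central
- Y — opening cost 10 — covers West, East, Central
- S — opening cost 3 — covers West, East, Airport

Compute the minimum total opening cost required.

17

The greedy cost-per-new-zone heuristic would pick S, Q, and P for 23, but a cheaper cover exists.
Choose P and S: together they cover West, South, East, Airport, Central — every zone.
Total opening cost: 14 + 3 = 17.
No cover costs less than 17.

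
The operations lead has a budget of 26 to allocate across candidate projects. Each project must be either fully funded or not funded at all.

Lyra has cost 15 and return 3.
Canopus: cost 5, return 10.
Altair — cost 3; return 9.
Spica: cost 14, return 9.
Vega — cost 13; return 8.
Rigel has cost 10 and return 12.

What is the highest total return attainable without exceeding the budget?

Allowing fractional choices, the relaxed optimum would be about 36.1, but projects are indivisible.
Canopus + Altair + Rigel: cost 5 + 3 + 10 = 18 ≤ 26, return 10 + 9 + 12 = 31.
Altair + Vega + Rigel: cost 3 + 13 + 10 = 26 ≤ 26, return 9 + 8 + 12 = 29.
Canopus + Altair + Spica: cost 5 + 3 + 14 = 22 ≤ 26, return 10 + 9 + 9 = 28.
Best is Canopus, Altair, and Rigel with total return 31.

31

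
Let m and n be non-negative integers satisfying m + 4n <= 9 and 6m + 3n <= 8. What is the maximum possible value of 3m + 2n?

4

Relaxing integrality, the LP optimum is 5.10 at (m,n) = (0.238, 2.19), which is not an integer point.
(m,n)=(0,2): 1·0+4·2=8≤9, 6·0+3·2=6≤8, objective 4.
(m,n)=(0,1): 1·0+4·1=4≤9, 6·0+3·1=3≤8, objective 2.
Maximum is 4 at (m,n)=(0,2).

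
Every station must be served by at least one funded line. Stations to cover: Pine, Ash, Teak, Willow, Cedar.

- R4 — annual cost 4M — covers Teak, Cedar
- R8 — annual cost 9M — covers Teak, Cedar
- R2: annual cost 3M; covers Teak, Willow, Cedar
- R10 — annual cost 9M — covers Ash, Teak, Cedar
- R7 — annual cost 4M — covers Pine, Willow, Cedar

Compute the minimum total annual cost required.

13

Choose R10 and R7: together they cover Pine, Ash, Teak, Willow, Cedar — every station.
Total annual cost: 9 + 4 = 13.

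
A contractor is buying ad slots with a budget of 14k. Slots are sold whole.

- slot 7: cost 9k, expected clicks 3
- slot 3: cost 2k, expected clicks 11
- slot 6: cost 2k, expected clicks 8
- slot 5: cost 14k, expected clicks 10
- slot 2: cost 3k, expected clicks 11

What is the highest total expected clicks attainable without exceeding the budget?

30

Allowing fractional choices, the relaxed optimum would be about 35.0, but ad slots are indivisible.
slot 7 + slot 3 + slot 2: cost 9 + 2 + 3 = 14 ≤ 14, expected clicks 3 + 11 + 11 = 25.
slot 3 + slot 6 + slot 2: cost 2 + 2 + 3 = 7 ≤ 14, expected clicks 11 + 8 + 11 = 30.
Best is slot 3, slot 6, and slot 2 with total expected clicks 30.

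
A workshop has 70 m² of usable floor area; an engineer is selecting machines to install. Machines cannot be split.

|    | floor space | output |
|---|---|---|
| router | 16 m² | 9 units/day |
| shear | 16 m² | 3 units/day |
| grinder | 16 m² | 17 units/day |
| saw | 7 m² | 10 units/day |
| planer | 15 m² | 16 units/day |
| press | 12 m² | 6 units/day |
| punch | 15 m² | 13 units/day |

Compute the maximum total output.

65

This is a 0-1 knapsack instance.
Allowing fractional choices, the relaxed optimum would be about 65.5, but machines are indivisible.
router + grinder + saw + planer + punch: floor space 16 + 16 + 7 + 15 + 15 = 69 ≤ 70, output 9 + 17 + 10 + 16 + 13 = 65.
grinder + saw + planer + press + punch: floor space 16 + 7 + 15 + 12 + 15 = 65 ≤ 70, output 17 + 10 + 16 + 6 + 13 = 62.
Best is router, grinder, saw, planer, and punch with total output 65.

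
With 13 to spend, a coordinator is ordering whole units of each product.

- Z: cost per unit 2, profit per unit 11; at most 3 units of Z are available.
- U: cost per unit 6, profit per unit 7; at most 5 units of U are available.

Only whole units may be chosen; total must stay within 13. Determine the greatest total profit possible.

3×Z: cost 6 ≤ 13, profit 3·11 = 33.
3×Z and 1×U: cost 12 ≤ 13, profit 3·11 + 1·7 = 40.
Best is 40.

40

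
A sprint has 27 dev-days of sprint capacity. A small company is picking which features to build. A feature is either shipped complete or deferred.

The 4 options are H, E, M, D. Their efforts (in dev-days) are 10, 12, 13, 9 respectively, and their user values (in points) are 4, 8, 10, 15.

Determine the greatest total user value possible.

E + D: effort 12 + 9 = 21 ≤ 27, user value 8 + 15 = 23.
M + D: effort 13 + 9 = 22 ≤ 27, user value 10 + 15 = 25.
H + D: effort 10 + 9 = 19 ≤ 27, user value 4 + 15 = 19.
Best is M and D with total user value 25.

25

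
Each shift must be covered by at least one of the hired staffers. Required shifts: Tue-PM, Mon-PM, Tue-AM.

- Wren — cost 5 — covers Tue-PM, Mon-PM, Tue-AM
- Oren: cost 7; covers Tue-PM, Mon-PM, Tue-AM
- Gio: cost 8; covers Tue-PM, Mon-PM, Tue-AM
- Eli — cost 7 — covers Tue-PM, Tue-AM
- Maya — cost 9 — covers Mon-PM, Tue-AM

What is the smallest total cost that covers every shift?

5

This is a weighted set-cover instance.
Wren alone covers Tue-PM, Mon-PM, Tue-AM — every shift.
Total cost: 5.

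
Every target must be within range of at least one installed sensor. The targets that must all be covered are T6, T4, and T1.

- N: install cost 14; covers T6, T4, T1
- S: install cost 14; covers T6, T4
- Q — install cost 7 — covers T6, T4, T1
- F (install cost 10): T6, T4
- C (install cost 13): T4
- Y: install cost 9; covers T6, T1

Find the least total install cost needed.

7

Q alone covers T6, T4, T1 — every target.
Total install cost: 7.
No cover costs less than 7.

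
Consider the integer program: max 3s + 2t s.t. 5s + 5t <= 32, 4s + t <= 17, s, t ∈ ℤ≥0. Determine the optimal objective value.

15

Relaxing integrality, the LP optimum is 16.33 at (s,t) = (3.53, 2.87), which is not an integer point.
(s,t)=(3,3): 5·3+5·3=30≤32, 4·3+1·3=15≤17, objective 15.
(s,t)=(2,4): 5·2+5·4=30≤32, 4·2+1·4=12≤17, objective 14.
(s,t)=(4,1): 5·4+5·1=25≤32, 4·4+1·1=17≤17, objective 14.
The best lattice point is (3,3), giving 15.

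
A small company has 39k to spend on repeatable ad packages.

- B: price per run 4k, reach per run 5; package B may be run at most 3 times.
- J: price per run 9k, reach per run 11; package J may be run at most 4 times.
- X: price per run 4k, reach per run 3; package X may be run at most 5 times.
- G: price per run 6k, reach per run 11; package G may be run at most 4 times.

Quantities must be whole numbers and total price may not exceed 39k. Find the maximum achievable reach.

60

G has the best ratio (11/6); taking only G gives at most 4×11 = 44 (stopped by the supply cap of 4).
Mixing does better — 1×B, 1×J, and 4×G: price 37 ≤ 39, reach 1·5 + 1·11 + 4·11 = 60.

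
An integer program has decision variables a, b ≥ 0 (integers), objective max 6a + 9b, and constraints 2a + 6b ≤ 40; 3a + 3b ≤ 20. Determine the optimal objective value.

Relaxing integrality, the LP optimum is 60.00 at (a,b) = (0, 6.67), which is not an integer point.
(a,b)=(0,6): 2·0+6·6=36≤40, 3·0+3·6=18≤20, objective 54.
(a,b)=(1,5): 2·1+6·5=32≤40, 3·1+3·5=18≤20, objective 51.
(a,b)=(0,5): 2·0+6·5=30≤40, 3·0+3·5=15≤20, objective 45.
Maximum is 54 at (a,b)=(0,6).

54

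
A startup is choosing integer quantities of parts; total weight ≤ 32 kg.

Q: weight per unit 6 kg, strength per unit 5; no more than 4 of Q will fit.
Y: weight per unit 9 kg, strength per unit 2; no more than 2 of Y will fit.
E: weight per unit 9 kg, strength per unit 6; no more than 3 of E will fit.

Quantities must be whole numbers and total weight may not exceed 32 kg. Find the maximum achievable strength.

22

Q has the best ratio (5/6); taking only Q gives at most 4×5 = 20 (stopped by the supply cap of 4).
Mixing does better — 2×Q and 2×E: weight 30 ≤ 32, strength 2·5 + 2·6 = 22.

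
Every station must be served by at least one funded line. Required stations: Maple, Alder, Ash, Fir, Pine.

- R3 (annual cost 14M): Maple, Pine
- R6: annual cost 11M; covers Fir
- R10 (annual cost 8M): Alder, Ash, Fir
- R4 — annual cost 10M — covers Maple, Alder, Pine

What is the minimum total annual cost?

18

Choose R10 and R4: together they cover Maple, Alder, Ash, Fir, Pine — every station.
Total annual cost: 8 + 10 = 18.
No cover costs less than 18.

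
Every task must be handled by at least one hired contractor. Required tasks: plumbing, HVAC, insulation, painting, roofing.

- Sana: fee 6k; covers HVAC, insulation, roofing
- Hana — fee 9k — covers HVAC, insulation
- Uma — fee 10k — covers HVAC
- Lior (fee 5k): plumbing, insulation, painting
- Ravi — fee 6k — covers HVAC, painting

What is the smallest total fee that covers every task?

This is an integer covering problem.
Choose Sana and Lior: together they cover plumbing, HVAC, insulation, painting, roofing — every task.
Total fee: 6 + 5 = 11.
No cover costs less than 11.

11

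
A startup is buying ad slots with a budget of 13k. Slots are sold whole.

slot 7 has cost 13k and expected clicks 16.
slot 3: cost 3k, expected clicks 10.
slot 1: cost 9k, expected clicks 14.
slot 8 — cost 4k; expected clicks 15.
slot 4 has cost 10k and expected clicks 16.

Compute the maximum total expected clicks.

29

Allowing fractional choices, the relaxed optimum would be about 34.6, but ad slots are indivisible.
slot 3 + slot 4: cost 3 + 10 = 13 ≤ 13, expected clicks 10 + 16 = 26.
slot 1 + slot 8: cost 9 + 4 = 13 ≤ 13, expected clicks 14 + 15 = 29.
slot 3 + slot 8: cost 3 + 4 = 7 ≤ 13, expected clicks 10 + 15 = 25.
Best is slot 1 and slot 8 with total expected clicks 29.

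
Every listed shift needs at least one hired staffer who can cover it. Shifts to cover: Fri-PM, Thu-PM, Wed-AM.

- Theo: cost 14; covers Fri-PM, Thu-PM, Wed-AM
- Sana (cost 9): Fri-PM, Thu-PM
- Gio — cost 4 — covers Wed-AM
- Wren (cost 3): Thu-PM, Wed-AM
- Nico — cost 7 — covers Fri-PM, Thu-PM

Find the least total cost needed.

Choose Wren and Nico: together they cover Fri-PM, Thu-PM, Wed-AM — every shift.
Total cost: 3 + 7 = 10.

10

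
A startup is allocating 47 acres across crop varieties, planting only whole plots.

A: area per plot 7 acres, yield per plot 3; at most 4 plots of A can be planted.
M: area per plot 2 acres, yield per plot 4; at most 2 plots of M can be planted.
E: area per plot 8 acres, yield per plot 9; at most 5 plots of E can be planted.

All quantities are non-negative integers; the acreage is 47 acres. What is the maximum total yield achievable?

53

2×M and 5×E: area 44 ≤ 47, yield 2·4 + 5·9 = 53.
1×M and 5×E: area 42 ≤ 47, yield 1·4 + 5·9 = 49.
Best is 53.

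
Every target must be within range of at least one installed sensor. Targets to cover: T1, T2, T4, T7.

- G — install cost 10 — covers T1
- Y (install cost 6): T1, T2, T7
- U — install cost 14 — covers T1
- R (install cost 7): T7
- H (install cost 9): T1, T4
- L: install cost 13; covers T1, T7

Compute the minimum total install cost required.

15

This is an integer covering problem.
Choose Y and H: together they cover T1, T2, T4, T7 — every target.
Total install cost: 6 + 9 = 15.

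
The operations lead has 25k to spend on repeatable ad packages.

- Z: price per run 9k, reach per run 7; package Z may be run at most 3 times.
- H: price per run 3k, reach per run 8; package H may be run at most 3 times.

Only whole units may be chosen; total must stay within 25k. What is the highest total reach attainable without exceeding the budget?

1×Z and 3×H: price 18 ≤ 25, reach 1·7 + 3·8 = 31.
2×Z and 2×H: price 24 ≤ 25, reach 2·7 + 2·8 = 30.
Best is 31.

31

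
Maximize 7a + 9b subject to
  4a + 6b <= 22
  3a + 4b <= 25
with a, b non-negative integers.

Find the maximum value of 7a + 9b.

Relaxing integrality, the LP optimum is 38.50 at (a,b) = (5.5, 0), which is not an integer point.
(a,b)=(4,1): 4·4+6·1=22≤22, 3·4+4·1=16≤25, objective 37.
(a,b)=(5,0): 4·5+6·0=20≤22, 3·5+4·0=15≤25, objective 35.
(a,b)=(3,1): 4·3+6·1=18≤22, 3·3+4·1=13≤25, objective 30.
No feasible integer point exceeds 37.

37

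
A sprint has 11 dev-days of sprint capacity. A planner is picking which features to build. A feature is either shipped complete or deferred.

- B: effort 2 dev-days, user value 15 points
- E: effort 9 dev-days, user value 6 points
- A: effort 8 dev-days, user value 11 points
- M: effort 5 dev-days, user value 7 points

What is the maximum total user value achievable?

This is a 0-1 knapsack instance.
Take B and A: effort 2 + 8 = 10 ≤ 11, user value 15 + 11 = 26.
No other feasible combination does better.

26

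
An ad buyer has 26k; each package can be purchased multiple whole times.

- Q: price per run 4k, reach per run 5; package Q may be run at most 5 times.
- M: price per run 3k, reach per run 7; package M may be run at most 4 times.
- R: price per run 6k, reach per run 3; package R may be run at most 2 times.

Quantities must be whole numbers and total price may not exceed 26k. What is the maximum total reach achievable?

This is a bounded integer knapsack.
M has the best ratio (7/3); taking only M gives at most 4×7 = 28 (stopped by the supply cap of 4).
Mixing does better — 3×Q and 4×M: price 24 ≤ 26, reach 3·5 + 4·7 = 43.

43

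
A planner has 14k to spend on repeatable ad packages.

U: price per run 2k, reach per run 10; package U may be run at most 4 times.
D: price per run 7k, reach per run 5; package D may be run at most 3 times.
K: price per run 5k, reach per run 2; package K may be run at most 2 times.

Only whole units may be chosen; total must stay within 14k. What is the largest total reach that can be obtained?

42

This is a bounded integer knapsack.
Take 4×U and 1×K: price 13 ≤ 14, reach 4·10 + 1·2 = 42.
U has the best ratio (10/2) and is taken to its limit of 4; remaining capacity is filled optimally with the others.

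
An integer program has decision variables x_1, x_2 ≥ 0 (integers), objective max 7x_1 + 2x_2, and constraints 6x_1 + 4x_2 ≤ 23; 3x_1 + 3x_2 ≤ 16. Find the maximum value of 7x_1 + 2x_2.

(x_1,x_2)=(3,1) is feasible, giving 23.
(x_1,x_2)=(3,0) is feasible, giving 21.
(x_1,x_2)=(2,2) is feasible, giving 18.
(x_1,x_2)=(2,1) is feasible, giving 16.
No feasible integer point exceeds 23.

23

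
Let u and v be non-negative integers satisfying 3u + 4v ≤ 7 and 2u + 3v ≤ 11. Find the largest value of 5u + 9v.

(u,v)=(1,1): 3·1+4·1=7≤7, 2·1+3·1=5≤11, objective 14.
(u,v)=(2,0): 3·2+4·0=6≤7, 2·2+3·0=4≤11, objective 10.
(u,v)=(0,1): 3·0+4·1=4≤7, 2·0+3·1=3≤11, objective 9.
(u,v)=(1,0): 3·1+4·0=3≤7, 2·1+3·0=2≤11, objective 5.
No feasible integer point exceeds 14.

14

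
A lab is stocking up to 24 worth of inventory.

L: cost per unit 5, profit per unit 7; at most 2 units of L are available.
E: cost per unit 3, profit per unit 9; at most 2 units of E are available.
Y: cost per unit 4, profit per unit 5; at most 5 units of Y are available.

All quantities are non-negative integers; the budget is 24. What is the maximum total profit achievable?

Take 2×L, 2×E, and 2×Y: cost 24 ≤ 24, profit 2·7 + 2·9 + 2·5 = 42.
E has the best ratio (9/3) and is taken to its limit of 2; remaining capacity is filled optimally with the others.

42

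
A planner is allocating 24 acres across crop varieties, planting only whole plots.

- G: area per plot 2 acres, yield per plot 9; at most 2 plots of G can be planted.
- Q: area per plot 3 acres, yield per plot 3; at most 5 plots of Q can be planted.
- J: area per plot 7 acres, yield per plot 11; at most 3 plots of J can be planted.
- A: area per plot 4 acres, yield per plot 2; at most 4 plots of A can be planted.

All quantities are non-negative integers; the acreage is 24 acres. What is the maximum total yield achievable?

46

2×G, 2×Q, and 2×J: area 24 ≤ 24, yield 2·9 + 2·3 + 2·11 = 46.
2×G, 1×Q, and 2×J: area 21 ≤ 24, yield 2·9 + 1·3 + 2·11 = 43.
Best is 46.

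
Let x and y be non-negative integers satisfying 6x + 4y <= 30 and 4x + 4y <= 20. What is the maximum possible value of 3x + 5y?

25

(x,y)=(0,5) is feasible, giving 25.
(x,y)=(1,4) is feasible, giving 23.
Maximum is 25 at (x,y)=(0,5).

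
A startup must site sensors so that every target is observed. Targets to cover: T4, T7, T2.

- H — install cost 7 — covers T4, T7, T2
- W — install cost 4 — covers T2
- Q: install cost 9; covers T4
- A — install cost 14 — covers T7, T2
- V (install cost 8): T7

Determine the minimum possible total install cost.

H alone covers T4, T7, T2 — every target.
Total install cost: 7.
No cover costs less than 7.

7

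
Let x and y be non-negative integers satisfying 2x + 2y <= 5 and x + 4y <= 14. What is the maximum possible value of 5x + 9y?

(x,y)=(0,2): 2·0+2·2=4≤5, 1·0+4·2=8≤14, objective 18.
(x,y)=(1,1): 2·1+2·1=4≤5, 1·1+4·1=5≤14, objective 14.
(x,y)=(0,1): 2·0+2·1=2≤5, 1·0+4·1=4≤14, objective 9.
The best lattice point is (0,2), giving 18.

18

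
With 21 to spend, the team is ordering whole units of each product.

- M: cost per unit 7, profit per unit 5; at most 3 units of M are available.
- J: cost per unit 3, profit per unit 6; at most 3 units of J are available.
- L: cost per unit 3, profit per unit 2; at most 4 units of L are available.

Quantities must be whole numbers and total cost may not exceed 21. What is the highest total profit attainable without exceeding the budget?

Take 3×J and 4×L: cost 21 ≤ 21, profit 3·6 + 4·2 = 26.
J has the best ratio (6/3) and is taken to its limit of 3; remaining capacity is filled optimally with the others.

26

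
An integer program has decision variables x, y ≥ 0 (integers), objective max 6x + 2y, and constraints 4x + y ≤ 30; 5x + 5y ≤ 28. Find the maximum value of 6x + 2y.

30

Relaxing integrality, the LP optimum is 33.60 at (x,y) = (5.6, 0), which is not an integer point.
(x,y)=(5,0) is feasible, giving 30.
(x,y)=(4,1) is feasible, giving 26.
(x,y)=(4,0) is feasible, giving 24.
Maximum is 30 at (x,y)=(5,0).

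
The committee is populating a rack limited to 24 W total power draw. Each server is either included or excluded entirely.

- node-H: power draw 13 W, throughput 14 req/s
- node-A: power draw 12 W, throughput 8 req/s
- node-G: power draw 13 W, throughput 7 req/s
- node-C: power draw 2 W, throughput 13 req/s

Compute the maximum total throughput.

27

node-G + node-C: power draw 13 + 2 = 15 ≤ 24, throughput 7 + 13 = 20.
node-A + node-C: power draw 12 + 2 = 14 ≤ 24, throughput 8 + 13 = 21.
node-H + node-C: power draw 13 + 2 = 15 ≤ 24, throughput 14 + 13 = 27.
Best is node-H and node-C with total throughput 27.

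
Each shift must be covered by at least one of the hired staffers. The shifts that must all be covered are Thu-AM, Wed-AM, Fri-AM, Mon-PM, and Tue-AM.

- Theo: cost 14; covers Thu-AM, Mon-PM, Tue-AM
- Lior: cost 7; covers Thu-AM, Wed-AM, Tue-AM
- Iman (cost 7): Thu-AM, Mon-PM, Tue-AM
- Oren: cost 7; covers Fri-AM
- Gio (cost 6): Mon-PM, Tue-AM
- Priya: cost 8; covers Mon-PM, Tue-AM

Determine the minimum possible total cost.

This is a weighted set-cover instance.
Choose Lior, Oren, and Gio: together they cover Thu-AM, Wed-AM, Fri-AM, Mon-PM, Tue-AM — every shift.
Total cost: 7 + 7 + 6 = 20.
No cover costs less than 20.

20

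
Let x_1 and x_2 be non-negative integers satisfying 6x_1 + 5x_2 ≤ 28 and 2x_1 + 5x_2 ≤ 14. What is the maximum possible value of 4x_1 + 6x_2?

(x_1,x_2)=(2,2): 6·2+5·2=22≤28, 2·2+5·2=14≤14, objective 20.
(x_1,x_2)=(3,1): 6·3+5·1=23≤28, 2·3+5·1=11≤14, objective 18.
The best lattice point is (2,2), giving 20.

20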